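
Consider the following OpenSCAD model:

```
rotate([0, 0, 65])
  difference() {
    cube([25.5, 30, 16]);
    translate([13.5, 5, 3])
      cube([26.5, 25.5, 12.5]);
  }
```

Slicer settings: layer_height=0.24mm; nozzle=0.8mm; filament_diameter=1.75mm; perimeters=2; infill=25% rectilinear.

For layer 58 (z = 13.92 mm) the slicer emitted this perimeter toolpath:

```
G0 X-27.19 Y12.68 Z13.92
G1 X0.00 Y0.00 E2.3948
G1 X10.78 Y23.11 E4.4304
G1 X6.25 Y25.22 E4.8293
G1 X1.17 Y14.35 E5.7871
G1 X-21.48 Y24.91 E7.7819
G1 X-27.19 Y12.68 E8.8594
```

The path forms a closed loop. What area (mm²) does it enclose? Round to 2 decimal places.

Apply the shoelace formula to the sequence of (X, Y) vertices; enclosed area = 464.97 mm².

464.97 mm²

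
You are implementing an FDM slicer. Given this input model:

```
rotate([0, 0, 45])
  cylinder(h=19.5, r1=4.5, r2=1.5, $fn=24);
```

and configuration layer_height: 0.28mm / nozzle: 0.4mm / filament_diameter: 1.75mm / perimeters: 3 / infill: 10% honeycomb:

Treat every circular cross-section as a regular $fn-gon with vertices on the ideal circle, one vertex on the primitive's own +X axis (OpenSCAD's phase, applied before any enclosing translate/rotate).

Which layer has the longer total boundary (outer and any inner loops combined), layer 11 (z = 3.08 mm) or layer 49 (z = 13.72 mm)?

Layer 11 (z = 3.08): the cone (r1=4.5→r2=1.5) has section circumradius 4.026 here — a regular 24-gon (perimeter = 2·24·4.026·sin(180°/24) = 25.22 mm); (whole slice rotated 45° about Z — lengths, areas and connectivity unchanged). So its perimeter = 25.22 mm. Layer 49 (z = 13.72): the cone: at t=0.704 of its height the radius interpolates to r₁+(r₂−r₁)t = 2.389, giving a regular 24-gon of that circumradius (perimeter = 2·24·2.389·sin(180°/24) = 14.97 mm); (rotated 45° about Z; rotation is an isometry so areas/perimeters/island counts are preserved). So its perimeter = 14.97 mm. Layer 11 is larger (25.22 vs 14.97 mm).

layer 11 (z = 3.08 mm)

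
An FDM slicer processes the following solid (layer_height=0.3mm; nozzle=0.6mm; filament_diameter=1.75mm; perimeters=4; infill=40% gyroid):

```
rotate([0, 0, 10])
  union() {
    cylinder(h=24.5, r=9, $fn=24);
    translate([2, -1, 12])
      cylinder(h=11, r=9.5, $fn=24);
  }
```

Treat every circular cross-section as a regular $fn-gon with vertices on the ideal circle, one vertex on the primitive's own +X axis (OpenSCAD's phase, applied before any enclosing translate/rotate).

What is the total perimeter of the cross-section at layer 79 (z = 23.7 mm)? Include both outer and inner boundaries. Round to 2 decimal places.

56.39 mm

At z = 23.7 mm: the cylinder: section is a regular 24-gon, circumradius r=9 (perimeter = 2·24·9.000·sin(180°/24) = 56.39 mm); the cylinder at (2, -1) is absent (z outside [12, 23]); Taking the union: only the r=9 cylinder is present, so the union is just that shape — boundary = 56.39 mm; (whole slice rotated 10° about Z — lengths, areas and connectivity unchanged). Overall, the cross-section is a single solid region. Total boundary length (outer) = 56.39 mm.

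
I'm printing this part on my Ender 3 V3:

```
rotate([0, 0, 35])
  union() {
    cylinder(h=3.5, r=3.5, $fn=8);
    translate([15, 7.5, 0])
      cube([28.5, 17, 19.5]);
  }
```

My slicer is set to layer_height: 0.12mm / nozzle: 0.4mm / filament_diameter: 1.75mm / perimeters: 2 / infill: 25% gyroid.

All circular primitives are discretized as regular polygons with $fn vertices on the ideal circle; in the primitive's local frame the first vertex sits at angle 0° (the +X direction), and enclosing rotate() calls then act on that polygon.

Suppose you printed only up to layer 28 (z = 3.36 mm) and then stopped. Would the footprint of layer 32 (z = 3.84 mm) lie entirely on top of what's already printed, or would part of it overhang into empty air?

Compare the two slices. At z = 3.36: the r=3.5 cylinder contributes a regular 8-gon of circumradius 3.5 (area = (8/2)·3.500²·sin(360°/8) = 34.65 mm²); the cube at (15, 7.5) (footprint 28.5×17) is included at this height (area 484.50 mm²); Combining (union): the 2 present regions are separate (no shared area or edge), so areas and boundary lengths simply add and each stays a separate island — area = 519.15 mm²; (rotated 35° about Z; rotation is an isometry so areas/perimeters/island counts are preserved). At z = 3.84: the cylinder is not intersected at this z (z outside [0, 3.5]); the cube at (15, 7.5) is present — its section is the full 28.5×17 rectangle (area 484.50 mm²); Combining (union): only the 28.5×17 cube at (15, 7.5) is present, so the union is just that shape — area = 484.50 mm²; (whole slice rotated 35° about Z — lengths, areas and connectivity unchanged). Checking containment: the cross-section at z = 3.84 is a subset of the cross-section at z = 3.36.

entirely on top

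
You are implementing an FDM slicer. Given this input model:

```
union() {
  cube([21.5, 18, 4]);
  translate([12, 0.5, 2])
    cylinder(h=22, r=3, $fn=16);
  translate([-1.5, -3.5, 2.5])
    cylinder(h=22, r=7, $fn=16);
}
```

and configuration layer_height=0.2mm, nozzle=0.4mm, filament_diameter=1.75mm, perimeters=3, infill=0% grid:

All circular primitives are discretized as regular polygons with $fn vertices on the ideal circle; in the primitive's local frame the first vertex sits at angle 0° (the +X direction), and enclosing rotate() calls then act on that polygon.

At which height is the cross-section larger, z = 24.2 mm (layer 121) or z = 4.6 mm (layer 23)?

Layer 121 (z = 24.2): the cube is not intersected at this z (z outside [0, 4]); the cylinder at (12, 0.5) does not reach this height (z outside [2, 24]); the cylinder at (-1.5, -3.5): section is a regular 16-gon, circumradius r=7 (area = (16/2)·7.000²·sin(360°/16) = 150.01 mm²); Taking the union: only the r=7 cylinder at (-1.5, -3.5) is present, so the union is just that shape — area = 150.01 mm². So its area = 150.01 mm². Layer 23 (z = 4.6): the cube does not reach this height (z outside [0, 4]); the cylinder at (12, 0.5): section is a regular 16-gon, circumradius r=3 (area = (16/2)·3.000²·sin(360°/16) = 27.55 mm²); the cylinder at (-1.5, -3.5): section is a regular 16-gon, circumradius r=7 (area = (16/2)·7.000²·sin(360°/16) = 150.01 mm²); Taking the union: the 2 present regions are separate (no shared area or edge), so areas and boundary lengths simply add and each stays a separate island — area = 177.57 mm². So its area = 177.57 mm². Layer 23 is larger (177.57 vs 150.01 mm²).

layer 23 (z = 4.6 mm)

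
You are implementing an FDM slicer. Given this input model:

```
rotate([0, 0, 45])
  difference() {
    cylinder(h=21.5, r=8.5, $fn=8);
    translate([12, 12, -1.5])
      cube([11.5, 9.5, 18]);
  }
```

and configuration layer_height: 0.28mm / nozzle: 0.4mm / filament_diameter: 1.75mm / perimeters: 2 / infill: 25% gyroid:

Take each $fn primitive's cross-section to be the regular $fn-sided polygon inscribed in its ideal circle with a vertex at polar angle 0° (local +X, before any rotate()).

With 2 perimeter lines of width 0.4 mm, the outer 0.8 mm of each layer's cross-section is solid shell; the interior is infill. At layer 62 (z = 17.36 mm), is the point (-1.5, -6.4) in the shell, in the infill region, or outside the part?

infill

At z = 17.36 mm: the r=8.5 cylinder contributes a regular 8-gon of circumradius 8.5; the cube at (12, 12) is absent (z outside [-1.5, 16.5]); Taking the first minus the rest: none of the subtracted shapes is present at this height, so the r=8.5 cylinder is unchanged — 1 connected region; (whole slice rotated 45° about Z — lengths, areas and connectivity unchanged). Overall, the cross-section is a single solid region. Undo the 45° rotation: the query point maps to (-5.586, -3.465) in the un-rotated model frame. The nearest boundary edge runs (-8.50, 0.00)→(-6.01, -6.01); distance from the point to it = 1.37 mm. The point is inside the cross-section and 1.37 mm from the nearest boundary — more than the 0.8 mm shell width (2 × 0.4), so it's in the infill interior.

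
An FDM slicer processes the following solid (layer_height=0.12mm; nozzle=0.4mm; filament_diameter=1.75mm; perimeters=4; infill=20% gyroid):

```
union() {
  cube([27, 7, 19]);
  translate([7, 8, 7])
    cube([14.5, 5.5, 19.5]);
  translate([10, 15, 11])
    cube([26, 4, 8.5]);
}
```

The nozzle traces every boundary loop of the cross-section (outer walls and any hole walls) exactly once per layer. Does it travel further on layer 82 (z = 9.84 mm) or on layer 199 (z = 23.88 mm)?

Layer 82 (z = 9.84): the 27×7 cube contributes its full rectangle (perimeter 68.00 mm); the 14.5×5.5 cube at (7, 8) contributes its full rectangle (perimeter 40.00 mm); the cube at (10, 15) is not intersected at this z (z outside [11, 19.5]); Taking the union: the 2 present regions are separate (no shared area or edge), so areas and boundary lengths simply add and each stays a separate island — boundary = 108.00 mm. So its perimeter = 108.00 mm. Layer 199 (z = 23.88): the cube is absent (z outside [0, 19]); the cube at (7, 8) is present — its section is the full 14.5×5.5 rectangle (perimeter 40.00 mm); the cube at (10, 15) is not intersected at this z (z outside [11, 19.5]); Merging all regions: only the 14.5×5.5 cube at (7, 8) is present, so the union is just that shape — boundary = 40.00 mm. So its perimeter = 40.00 mm. Layer 82 is larger (108.00 vs 40.00 mm).

layer 82 (z = 9.84 mm)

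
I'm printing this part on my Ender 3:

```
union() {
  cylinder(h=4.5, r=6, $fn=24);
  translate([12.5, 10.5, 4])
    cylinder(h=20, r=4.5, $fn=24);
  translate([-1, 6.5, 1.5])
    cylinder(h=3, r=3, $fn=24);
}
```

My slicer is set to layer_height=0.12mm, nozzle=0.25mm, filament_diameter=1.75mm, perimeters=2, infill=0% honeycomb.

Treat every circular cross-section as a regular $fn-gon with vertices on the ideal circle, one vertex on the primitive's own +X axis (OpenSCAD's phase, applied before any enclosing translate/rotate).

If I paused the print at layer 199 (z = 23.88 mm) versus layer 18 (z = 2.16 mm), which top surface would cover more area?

Layer 199 (z = 23.88): the cylinder does not reach this height (z outside [0, 4.5]); the r=4.5 cylinder at (12.5, 10.5) gives a regular 24-gon of circumradius 4.5 (constant along its height) (area = (24/2)·4.500²·sin(360°/24) = 62.89 mm²); the cylinder at (-1, 6.5) does not reach this height (z outside [1.5, 4.5]); Merging all regions: only the r=4.5 cylinder at (12.5, 10.5) is present, so the union is just that shape — area = 62.89 mm². So its area = 62.89 mm². Layer 18 (z = 2.16): the r=6 cylinder gives a regular 24-gon of circumradius 6 (constant along its height) (area = (24/2)·6.000²·sin(360°/24) = 111.81 mm²); the cylinder at (12.5, 10.5) is absent (z outside [4, 24]); the r=3 cylinder at (-1, 6.5) contributes a regular 24-gon of circumradius 3 (area = (24/2)·3.000²·sin(360°/24) = 27.95 mm²); Taking the union: the regions partially overlap — summed areas 139.76 mm² minus the doubly-counted overlap 9.07 mm² gives 130.70 mm² — area = 130.70 mm². So its area = 130.70 mm². Layer 18 is larger (130.70 vs 62.89 mm²).

layer 18 (z = 2.16 mm)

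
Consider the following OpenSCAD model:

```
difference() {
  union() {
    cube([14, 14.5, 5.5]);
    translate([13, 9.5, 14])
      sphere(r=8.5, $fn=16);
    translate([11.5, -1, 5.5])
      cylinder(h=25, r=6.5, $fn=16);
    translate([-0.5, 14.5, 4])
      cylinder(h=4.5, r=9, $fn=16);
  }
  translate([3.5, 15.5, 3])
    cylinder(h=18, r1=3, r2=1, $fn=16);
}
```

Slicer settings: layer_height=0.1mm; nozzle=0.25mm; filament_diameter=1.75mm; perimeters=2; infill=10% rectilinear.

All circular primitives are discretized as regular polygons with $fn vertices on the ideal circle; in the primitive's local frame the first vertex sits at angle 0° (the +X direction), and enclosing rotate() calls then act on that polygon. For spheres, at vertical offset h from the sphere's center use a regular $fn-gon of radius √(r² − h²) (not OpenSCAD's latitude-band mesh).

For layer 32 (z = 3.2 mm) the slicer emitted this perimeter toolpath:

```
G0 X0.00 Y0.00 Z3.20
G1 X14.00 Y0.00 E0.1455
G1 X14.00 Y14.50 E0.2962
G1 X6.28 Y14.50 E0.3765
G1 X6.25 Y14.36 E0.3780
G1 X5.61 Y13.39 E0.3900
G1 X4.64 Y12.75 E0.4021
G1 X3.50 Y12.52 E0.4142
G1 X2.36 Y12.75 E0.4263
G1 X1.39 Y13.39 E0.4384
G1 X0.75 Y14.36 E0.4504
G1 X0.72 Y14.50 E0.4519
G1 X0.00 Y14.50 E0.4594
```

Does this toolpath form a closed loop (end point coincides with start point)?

Start point (G0): (0.00, 0.00). End point (last G1): the path does not return to the start — open.

no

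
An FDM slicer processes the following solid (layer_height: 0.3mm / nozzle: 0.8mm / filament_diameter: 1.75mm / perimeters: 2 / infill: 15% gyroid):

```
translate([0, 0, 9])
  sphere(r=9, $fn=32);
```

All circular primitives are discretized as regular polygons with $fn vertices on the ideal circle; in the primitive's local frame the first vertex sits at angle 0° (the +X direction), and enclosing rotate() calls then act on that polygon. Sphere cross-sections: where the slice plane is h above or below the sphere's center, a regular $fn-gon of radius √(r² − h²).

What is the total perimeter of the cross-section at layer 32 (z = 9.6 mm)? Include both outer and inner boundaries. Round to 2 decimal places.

56.33 mm

At z = 9.6 mm: the r=9 sphere contributes a regular 32-gon of circumradius √(9²−0.6²) = 8.980 (perimeter = 2·32·8.980·sin(180°/32) = 56.33 mm). Overall, the cross-section is a single solid region. Total boundary length (outer) = 56.33 mm.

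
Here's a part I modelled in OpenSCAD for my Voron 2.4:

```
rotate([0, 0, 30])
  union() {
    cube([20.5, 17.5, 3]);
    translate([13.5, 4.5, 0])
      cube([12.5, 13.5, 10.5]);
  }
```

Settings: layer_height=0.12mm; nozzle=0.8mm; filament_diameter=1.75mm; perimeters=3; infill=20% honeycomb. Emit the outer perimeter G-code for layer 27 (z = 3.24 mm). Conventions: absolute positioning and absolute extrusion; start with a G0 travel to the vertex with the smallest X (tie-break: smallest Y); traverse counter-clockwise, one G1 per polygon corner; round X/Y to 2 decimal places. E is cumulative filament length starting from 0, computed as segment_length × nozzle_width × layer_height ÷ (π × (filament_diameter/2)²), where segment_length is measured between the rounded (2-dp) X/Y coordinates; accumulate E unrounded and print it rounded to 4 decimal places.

G0 X2.69 Y22.34 Z3.24
G1 X9.44 Y10.65 E0.5388
G1 X20.27 Y16.90 E1.0378
G1 X13.52 Y28.59 E1.5766
G1 X2.69 Y22.34 E2.0757

At z = 3.24 mm: the cube is absent (z outside [0, 3]); the cube at (13.5, 4.5) is present — its section is the full 12.5×13.5 rectangle; Merging all regions: only the 12.5×13.5 cube at (13.5, 4.5) is present, so the union is just that shape — 1 connected region; (whole slice rotated 30° about Z — lengths, areas and connectivity unchanged). The outline is a single polygon with 4 vertices. Extrusion per mm of travel: 0.8 × 0.12 / (π × 0.875²) = 0.039912. Accumulating E over each segment gives final E = 2.0757.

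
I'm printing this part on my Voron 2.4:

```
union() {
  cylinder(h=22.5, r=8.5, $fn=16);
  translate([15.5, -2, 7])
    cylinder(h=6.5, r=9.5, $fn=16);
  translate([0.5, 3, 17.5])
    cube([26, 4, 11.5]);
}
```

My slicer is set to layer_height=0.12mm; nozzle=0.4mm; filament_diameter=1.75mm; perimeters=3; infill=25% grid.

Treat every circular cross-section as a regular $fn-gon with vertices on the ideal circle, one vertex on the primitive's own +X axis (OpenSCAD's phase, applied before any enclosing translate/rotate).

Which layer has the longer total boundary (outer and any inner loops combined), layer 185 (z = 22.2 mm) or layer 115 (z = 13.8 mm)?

Layer 185 (z = 22.2): the r=8.5 cylinder contributes a regular 16-gon of circumradius 8.5 (perimeter = 2·16·8.500·sin(180°/16) = 53.06 mm); the cylinder at (15.5, -2) is absent (z outside [7, 13.5]); the cube at (0.5, 3) is present — its section is the full 26×4 rectangle (perimeter 60.00 mm); Combining (union): the regions partially overlap (shared area 24.32 mm²), so the edge portions inside another operand are dropped and the merged outline is re-measured after clipping — boundary = 92.28 mm. So its perimeter = 92.28 mm. Layer 115 (z = 13.8): the r=8.5 cylinder gives a regular 16-gon of circumradius 8.5 (constant along its height) (perimeter = 2·16·8.500·sin(180°/16) = 53.06 mm); the cylinder at (15.5, -2) does not reach this height (z outside [7, 13.5]); the cube at (0.5, 3) is not intersected at this z (z outside [17.5, 29]); Combining (union): only the r=8.5 cylinder is present, so the union is just that shape — boundary = 53.06 mm. So its perimeter = 53.06 mm. Layer 185 is larger (92.28 vs 53.06 mm).

layer 185 (z = 22.2 mm)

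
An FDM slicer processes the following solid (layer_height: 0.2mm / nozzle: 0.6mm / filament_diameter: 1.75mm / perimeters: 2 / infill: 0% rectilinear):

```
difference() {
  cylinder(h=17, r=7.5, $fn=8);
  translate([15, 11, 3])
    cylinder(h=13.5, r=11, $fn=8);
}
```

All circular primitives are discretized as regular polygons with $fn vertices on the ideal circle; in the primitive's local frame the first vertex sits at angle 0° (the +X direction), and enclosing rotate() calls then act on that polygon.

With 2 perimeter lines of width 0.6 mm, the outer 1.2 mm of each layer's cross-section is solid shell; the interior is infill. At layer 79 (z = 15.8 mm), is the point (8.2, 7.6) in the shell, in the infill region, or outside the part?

outside

At z = 15.8 mm: the r=7.5 cylinder gives a regular 8-gon of circumradius 7.5 (constant along its height); the r=11 cylinder at (15, 11) contributes a regular 8-gon of circumradius 11; After the difference (first − rest): starting from the r=7.5 cylinder, the r=11 cylinder at (15, 11) misses the remaining region (no effect) — 1 connected region. Overall, the cross-section is a single solid region. The nearest boundary edge runs (0.00, 7.50)→(5.30, 5.30); distance from the point to it = 3.70 mm. The point is not inside any of the regions above, so it lies outside the cross-section (3.70 mm from the nearest boundary).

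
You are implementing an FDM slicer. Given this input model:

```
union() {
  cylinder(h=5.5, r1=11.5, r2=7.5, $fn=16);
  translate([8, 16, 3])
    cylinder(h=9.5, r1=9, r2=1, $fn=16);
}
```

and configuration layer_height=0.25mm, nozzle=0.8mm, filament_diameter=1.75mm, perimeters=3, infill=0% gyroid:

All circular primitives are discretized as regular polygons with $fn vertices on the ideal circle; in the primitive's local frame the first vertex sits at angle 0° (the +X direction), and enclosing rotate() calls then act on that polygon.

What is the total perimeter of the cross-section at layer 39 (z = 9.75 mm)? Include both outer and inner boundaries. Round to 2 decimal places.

At z = 9.75 mm: the cone is not intersected at this z (z outside [0, 5.5]); the cone at (8, 16) contributes a regular 16-gon of circumradius 3.316 (interpolated between r1=9 and r2=1 at t=0.711) (perimeter = 2·16·3.316·sin(180°/16) = 20.70 mm); Combining (union): only the cone at (8, 16) is present, so the union is just that shape — boundary = 20.70 mm. Overall, the cross-section is a single solid region. Total boundary length (outer) = 20.70 mm.

20.70 mm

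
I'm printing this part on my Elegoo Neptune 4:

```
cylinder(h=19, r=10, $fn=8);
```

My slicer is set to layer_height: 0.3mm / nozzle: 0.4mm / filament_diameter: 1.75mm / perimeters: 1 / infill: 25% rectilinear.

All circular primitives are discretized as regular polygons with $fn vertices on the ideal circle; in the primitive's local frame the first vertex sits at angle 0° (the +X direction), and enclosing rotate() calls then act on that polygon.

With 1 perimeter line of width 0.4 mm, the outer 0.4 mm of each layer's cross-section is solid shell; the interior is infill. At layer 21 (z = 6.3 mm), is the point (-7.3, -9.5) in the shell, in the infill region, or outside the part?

At z = 6.3 mm: the r=10 cylinder gives a regular 8-gon of circumradius 10 (constant along its height). Overall, the cross-section is a single solid region. The nearest boundary edge runs (-7.07, -7.07)→(-0.00, -10.00); distance from the point to it = 2.33 mm. The point is not inside any of the regions above, so it lies outside the cross-section (2.33 mm from the nearest boundary).

outside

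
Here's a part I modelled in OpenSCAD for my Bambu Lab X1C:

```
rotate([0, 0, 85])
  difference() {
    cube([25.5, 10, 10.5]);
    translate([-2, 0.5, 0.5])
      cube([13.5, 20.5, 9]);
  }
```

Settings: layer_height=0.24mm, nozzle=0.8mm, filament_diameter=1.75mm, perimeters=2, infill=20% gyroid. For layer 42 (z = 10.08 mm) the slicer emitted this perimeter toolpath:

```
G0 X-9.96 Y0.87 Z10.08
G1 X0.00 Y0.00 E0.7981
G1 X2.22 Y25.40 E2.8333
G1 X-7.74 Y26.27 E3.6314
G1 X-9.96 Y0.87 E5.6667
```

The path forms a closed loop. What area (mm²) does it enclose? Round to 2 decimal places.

Apply the shoelace formula to the sequence of (X, Y) vertices; enclosed area = 254.92 mm².

254.92 mm²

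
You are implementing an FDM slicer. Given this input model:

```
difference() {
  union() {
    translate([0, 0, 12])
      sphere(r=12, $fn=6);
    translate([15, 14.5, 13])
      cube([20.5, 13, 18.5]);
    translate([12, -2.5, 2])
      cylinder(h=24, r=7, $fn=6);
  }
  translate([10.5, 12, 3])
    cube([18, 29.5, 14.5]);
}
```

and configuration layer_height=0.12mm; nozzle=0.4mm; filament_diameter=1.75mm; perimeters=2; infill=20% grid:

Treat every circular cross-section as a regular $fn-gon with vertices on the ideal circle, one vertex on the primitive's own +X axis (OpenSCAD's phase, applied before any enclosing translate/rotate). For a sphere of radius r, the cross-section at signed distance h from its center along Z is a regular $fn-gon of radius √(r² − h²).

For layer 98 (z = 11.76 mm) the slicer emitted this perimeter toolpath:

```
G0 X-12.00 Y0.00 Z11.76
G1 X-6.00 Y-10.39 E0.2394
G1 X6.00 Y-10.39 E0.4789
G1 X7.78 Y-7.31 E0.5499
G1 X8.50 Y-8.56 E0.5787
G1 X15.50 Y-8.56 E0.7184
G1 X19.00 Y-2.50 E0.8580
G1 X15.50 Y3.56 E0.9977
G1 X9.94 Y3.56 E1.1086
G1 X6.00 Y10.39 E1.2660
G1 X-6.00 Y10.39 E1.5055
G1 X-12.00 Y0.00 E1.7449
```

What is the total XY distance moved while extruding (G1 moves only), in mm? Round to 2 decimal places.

Sum the Euclidean lengths of each G1 segment: total = 87.44 mm.

87.44 mm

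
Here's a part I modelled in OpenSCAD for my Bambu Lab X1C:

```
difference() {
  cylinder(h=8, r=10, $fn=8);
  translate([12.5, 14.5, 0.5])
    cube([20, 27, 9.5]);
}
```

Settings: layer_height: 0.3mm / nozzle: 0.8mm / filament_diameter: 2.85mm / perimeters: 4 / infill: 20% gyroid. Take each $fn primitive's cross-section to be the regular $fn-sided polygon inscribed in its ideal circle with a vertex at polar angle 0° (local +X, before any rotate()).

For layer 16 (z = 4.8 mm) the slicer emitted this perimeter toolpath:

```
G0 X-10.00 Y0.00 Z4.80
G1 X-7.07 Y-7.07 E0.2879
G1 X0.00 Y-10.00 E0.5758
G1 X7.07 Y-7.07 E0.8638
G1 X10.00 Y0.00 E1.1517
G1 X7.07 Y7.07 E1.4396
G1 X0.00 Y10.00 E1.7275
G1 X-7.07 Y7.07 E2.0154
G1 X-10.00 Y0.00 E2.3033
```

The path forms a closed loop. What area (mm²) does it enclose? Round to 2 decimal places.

282.80 mm²

Apply the shoelace formula to the sequence of (X, Y) vertices; enclosed area = 282.80 mm².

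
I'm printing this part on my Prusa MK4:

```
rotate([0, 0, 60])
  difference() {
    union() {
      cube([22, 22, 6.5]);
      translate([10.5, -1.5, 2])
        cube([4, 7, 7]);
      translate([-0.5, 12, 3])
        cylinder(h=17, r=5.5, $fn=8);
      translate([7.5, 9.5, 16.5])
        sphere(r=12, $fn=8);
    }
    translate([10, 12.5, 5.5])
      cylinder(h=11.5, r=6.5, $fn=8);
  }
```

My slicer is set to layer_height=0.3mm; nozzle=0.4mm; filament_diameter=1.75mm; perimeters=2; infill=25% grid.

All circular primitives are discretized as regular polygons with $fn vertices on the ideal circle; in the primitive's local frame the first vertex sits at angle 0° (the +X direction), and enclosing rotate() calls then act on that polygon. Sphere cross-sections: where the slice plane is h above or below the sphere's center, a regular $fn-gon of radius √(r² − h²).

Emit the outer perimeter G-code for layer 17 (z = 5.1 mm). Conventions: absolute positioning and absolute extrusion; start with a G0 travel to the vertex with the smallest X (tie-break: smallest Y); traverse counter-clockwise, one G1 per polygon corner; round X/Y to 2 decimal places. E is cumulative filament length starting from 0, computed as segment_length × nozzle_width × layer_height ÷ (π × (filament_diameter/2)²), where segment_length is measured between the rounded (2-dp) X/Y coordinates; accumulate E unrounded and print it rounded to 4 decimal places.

G0 X-19.05 Y11.00 Z5.10
G1 X-14.98 Y8.65 E0.2345
G1 X-15.41 Y8.32 E0.2615
G1 X-15.95 Y4.14 E0.4718
G1 X-13.39 Y0.80 E0.6817
G1 X-9.22 Y0.25 E0.8916
G1 X-5.88 Y2.82 E1.1018
G1 X-5.81 Y3.35 E1.1285
G1 X0.00 Y0.00 E1.4631
G1 X5.25 Y9.09 E1.9868
G1 X6.55 Y8.34 E2.0617
G1 X8.55 Y11.81 E2.2615
G1 X7.25 Y12.56 E2.3364
G1 X11.00 Y19.05 E2.7103
G1 X-8.05 Y30.05 E3.8078
G1 X-19.05 Y11.00 E4.9053

At z = 5.1 mm: the cube is present — its section is the full 22×22 rectangle; the 4×7 cube at (10.5, -1.5) contributes its full rectangle; the r=5.5 cylinder at (-0.5, 12) gives a regular 8-gon of circumradius 5.5 (constant along its height); the sphere at (7.5, 9.5): section is a regular 8-gon, circumradius = √(r²−h²) = √(12²−11.4²) = 3.747; Combining (union): the regions partially overlap (shared area 99.09 mm²), so overlapping operands fuse into one piece — 1 connected region; the cylinder at (10, 12.5) does not reach this height (z outside [5.5, 17]); After the difference (first − rest): none of the subtracted shapes is present at this height, so that combined region is unchanged — 1 connected region; (whole slice rotated 60° about Z — lengths, areas and connectivity unchanged). The outline is a single polygon with 15 vertices. Extrusion per mm of travel: 0.4 × 0.3 / (π × 0.875²) = 0.049890. Accumulating E over each segment gives final E = 4.9053.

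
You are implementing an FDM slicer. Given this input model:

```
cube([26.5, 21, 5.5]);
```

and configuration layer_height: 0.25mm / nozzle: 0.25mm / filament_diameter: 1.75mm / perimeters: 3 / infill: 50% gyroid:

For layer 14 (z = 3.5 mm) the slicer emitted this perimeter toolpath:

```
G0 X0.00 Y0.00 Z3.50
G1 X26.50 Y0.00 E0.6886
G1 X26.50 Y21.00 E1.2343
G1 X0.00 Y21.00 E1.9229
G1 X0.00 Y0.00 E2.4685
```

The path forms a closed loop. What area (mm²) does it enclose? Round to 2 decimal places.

556.50 mm²

Apply the shoelace formula to the sequence of (X, Y) vertices; enclosed area = 556.50 mm².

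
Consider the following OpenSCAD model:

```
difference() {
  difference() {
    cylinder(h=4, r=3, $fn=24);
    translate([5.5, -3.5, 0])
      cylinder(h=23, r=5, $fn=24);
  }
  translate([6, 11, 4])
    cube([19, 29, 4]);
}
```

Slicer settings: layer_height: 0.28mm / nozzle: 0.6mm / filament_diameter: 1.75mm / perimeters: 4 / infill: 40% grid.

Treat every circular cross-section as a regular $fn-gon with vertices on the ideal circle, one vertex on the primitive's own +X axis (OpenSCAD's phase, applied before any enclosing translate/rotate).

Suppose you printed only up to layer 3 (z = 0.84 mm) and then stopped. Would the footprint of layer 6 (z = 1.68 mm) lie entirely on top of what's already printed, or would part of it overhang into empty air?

Compare the two slices. At z = 0.84: the r=3 cylinder gives a regular 24-gon of circumradius 3 (constant along its height) (area = (24/2)·3.000²·sin(360°/24) = 27.95 mm²); the cylinder at (5.5, -3.5): section is a regular 24-gon, circumradius r=5 (area = (24/2)·5.000²·sin(360°/24) = 77.65 mm²); Subtracting the remaining from the first: starting from the r=3 cylinder (27.95 mm²), the r=5 cylinder at (5.5, -3.5) partially overlaps it — only the 4.26 mm² overlap (of its 77.65 mm²) is removed, clipping the outline — area = 23.69 mm²; the cube at (6, 11) is absent (z outside [4, 8]); Taking the first minus the rest: none of the subtracted shapes is present at this height, so that combined region is unchanged — area = 23.69 mm². At z = 1.68: the cylinder: section is a regular 24-gon, circumradius r=3 (area = (24/2)·3.000²·sin(360°/24) = 27.95 mm²); the cylinder at (5.5, -3.5): section is a regular 24-gon, circumradius r=5 (area = (24/2)·5.000²·sin(360°/24) = 77.65 mm²); After the difference (first − rest): starting from the r=3 cylinder (27.95 mm²), the r=5 cylinder at (5.5, -3.5) partially overlaps it — only the 4.26 mm² overlap (of its 77.65 mm²) is removed, clipping the outline — area = 23.69 mm²; the cube at (6, 11) is absent (z outside [4, 8]); After the difference (first − rest): none of the subtracted shapes is present at this height, so the result so far is unchanged — area = 23.69 mm². Checking containment: the cross-section at z = 1.68 is a subset of the cross-section at z = 0.84.

entirely on top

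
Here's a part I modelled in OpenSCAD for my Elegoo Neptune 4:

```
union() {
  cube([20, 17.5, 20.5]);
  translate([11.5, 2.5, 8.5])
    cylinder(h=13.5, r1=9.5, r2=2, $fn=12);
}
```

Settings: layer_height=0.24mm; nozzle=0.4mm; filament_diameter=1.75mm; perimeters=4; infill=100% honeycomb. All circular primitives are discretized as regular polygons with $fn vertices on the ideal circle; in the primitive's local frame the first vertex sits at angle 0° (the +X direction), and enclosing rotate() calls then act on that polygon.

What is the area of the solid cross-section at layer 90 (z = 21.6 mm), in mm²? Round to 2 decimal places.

At z = 21.6 mm: the cube is not intersected at this z (z outside [0, 20.5]); the cone at (11.5, 2.5) contributes a regular 12-gon of circumradius 2.222 (interpolated between r1=9.5 and r2=2 at t=0.970) (area = (12/2)·2.222²·sin(360°/12) = 14.81 mm²); Taking the union: only the cone at (11.5, 2.5) is present, so the union is just that shape — area = 14.81 mm². Overall, the cross-section is a single solid region. Net area = 14.81 mm².

14.81 mm²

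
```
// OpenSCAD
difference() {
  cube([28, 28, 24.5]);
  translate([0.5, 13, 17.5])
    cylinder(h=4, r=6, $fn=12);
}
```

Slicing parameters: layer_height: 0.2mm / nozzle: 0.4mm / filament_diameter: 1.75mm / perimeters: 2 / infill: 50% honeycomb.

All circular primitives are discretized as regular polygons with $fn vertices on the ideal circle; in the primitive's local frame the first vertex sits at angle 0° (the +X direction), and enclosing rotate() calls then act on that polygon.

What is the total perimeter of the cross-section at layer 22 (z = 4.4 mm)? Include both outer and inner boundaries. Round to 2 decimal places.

At z = 4.4 mm: the cube (footprint 28×28) is included at this height (perimeter 112.00 mm); the cylinder at (0.5, 13) is not intersected at this z (z outside [17.5, 21.5]); Subtracting the remaining from the first: none of the subtracted shapes is present at this height, so the 28×28 cube is unchanged — boundary = 112.00 mm. Overall, the cross-section is a single solid region. Total boundary length (outer) = 112.00 mm.

112.00 mm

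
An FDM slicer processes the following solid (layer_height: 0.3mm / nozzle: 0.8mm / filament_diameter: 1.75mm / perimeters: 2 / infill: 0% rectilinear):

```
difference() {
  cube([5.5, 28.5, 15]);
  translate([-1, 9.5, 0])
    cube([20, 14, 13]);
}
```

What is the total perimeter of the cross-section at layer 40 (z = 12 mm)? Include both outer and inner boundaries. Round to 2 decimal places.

At z = 12 mm: the cube (footprint 5.5×28.5) is included at this height (perimeter 68.00 mm); the cube at (-1, 9.5) is present — its section is the full 20×14 rectangle (perimeter 68.00 mm); Subtracting the remaining from the first: starting from the 5.5×28.5 cube, the 20×14 cube at (-1, 9.5) partially overlaps it — only the 77.00 mm² overlap (of its 280.00 mm²) is removed, clipping the outline — boundary = 51.00 mm. Overall, the cross-section has 2 separate islands. Total boundary length (outer) = 51.00 mm.

51.00 mm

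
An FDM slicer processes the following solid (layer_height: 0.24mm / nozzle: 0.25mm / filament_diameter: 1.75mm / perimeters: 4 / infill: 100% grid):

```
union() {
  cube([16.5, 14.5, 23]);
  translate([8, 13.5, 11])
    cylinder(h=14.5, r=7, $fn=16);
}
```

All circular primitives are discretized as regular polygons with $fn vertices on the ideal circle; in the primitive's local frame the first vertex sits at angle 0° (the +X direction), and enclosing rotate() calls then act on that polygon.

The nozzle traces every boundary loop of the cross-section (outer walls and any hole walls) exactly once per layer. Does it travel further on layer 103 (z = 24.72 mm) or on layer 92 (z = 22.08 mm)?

Layer 103 (z = 24.72): the cube is absent (z outside [0, 23]); the r=7 cylinder at (8, 13.5) contributes a regular 16-gon of circumradius 7 (perimeter = 2·16·7.000·sin(180°/16) = 43.70 mm); Merging all regions: only the r=7 cylinder at (8, 13.5) is present, so the union is just that shape — boundary = 43.70 mm. So its perimeter = 43.70 mm. Layer 92 (z = 22.08): the 16.5×14.5 cube contributes its full rectangle (perimeter 62.00 mm); the cylinder at (8, 13.5): section is a regular 16-gon, circumradius r=7 (perimeter = 2·16·7.000·sin(180°/16) = 43.70 mm); Merging all regions: the regions partially overlap (shared area 88.81 mm²), so the edge portions inside another operand are dropped and the merged outline is re-measured after clipping — boundary = 68.21 mm. So its perimeter = 68.21 mm. Layer 92 is larger (68.21 vs 43.70 mm).

layer 92 (z = 22.08 mm)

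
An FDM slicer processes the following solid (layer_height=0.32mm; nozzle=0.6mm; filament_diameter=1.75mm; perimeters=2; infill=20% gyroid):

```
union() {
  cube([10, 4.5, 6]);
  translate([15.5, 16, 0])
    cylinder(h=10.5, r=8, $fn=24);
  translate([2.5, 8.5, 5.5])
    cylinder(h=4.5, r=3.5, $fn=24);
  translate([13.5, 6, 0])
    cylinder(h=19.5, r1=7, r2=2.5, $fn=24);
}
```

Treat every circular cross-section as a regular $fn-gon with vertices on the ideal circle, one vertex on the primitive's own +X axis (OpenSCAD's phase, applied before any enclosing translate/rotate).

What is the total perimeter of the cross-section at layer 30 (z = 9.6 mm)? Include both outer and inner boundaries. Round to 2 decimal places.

86.31 mm

At z = 9.6 mm: the cube is not intersected at this z (z outside [0, 6]); the r=8 cylinder at (15.5, 16) contributes a regular 24-gon of circumradius 8 (perimeter = 2·24·8.000·sin(180°/24) = 50.12 mm); the r=3.5 cylinder at (2.5, 8.5) contributes a regular 24-gon of circumradius 3.5 (perimeter = 2·24·3.500·sin(180°/24) = 21.93 mm); the cone at (13.5, 6): at t=0.492 of its height the radius interpolates to r₁+(r₂−r₁)t = 4.785, giving a regular 24-gon of that circumradius (perimeter = 2·24·4.785·sin(180°/24) = 29.98 mm); Combining (union): the regions partially overlap (shared area 12.45 mm²), so the edge portions inside another operand are dropped and the merged outline is re-measured after clipping — boundary = 86.31 mm. Overall, the cross-section has 2 separate islands. Total boundary length (outer) = 86.31 mm.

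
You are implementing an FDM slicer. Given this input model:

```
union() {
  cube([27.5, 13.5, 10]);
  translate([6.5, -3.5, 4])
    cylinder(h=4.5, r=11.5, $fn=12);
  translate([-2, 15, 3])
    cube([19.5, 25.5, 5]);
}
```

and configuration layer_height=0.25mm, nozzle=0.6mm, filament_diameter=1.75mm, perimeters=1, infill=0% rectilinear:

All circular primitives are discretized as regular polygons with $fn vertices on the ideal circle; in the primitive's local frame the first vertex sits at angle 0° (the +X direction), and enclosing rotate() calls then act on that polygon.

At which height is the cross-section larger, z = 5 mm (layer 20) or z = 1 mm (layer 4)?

Layer 20 (z = 5): the cube is present — its section is the full 27.5×13.5 rectangle (area 371.25 mm²); the r=11.5 cylinder at (6.5, -3.5) gives a regular 12-gon of circumradius 11.5 (constant along its height) (area = (12/2)·11.500²·sin(360°/12) = 396.75 mm²); the cube at (-2, 15) is present — its section is the full 19.5×25.5 rectangle (area 497.25 mm²); Taking the union: the regions partially overlap — summed areas 1265.25 mm² minus the doubly-counted overlap 106.71 mm² gives 1158.54 mm² — area = 1158.54 mm². So its area = 1158.54 mm². Layer 4 (z = 1): the cube is present — its section is the full 27.5×13.5 rectangle (area 371.25 mm²); the cylinder at (6.5, -3.5) is not intersected at this z (z outside [4, 8.5]); the cube at (-2, 15) does not reach this height (z outside [3, 8]); Taking the union: only the 27.5×13.5 cube is present, so the union is just that shape — area = 371.25 mm². So its area = 371.25 mm². Layer 20 is larger (1158.54 vs 371.25 mm²).

layer 20 (z = 5 mm)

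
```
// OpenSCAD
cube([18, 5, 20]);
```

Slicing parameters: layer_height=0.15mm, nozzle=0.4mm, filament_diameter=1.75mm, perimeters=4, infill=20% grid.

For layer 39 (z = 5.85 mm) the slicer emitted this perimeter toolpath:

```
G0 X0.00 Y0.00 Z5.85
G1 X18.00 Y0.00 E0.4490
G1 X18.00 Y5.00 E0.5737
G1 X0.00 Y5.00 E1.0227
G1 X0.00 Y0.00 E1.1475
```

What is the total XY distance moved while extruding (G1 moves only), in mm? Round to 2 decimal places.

Sum the Euclidean lengths of each G1 segment: total = 46.00 mm.

46.00 mm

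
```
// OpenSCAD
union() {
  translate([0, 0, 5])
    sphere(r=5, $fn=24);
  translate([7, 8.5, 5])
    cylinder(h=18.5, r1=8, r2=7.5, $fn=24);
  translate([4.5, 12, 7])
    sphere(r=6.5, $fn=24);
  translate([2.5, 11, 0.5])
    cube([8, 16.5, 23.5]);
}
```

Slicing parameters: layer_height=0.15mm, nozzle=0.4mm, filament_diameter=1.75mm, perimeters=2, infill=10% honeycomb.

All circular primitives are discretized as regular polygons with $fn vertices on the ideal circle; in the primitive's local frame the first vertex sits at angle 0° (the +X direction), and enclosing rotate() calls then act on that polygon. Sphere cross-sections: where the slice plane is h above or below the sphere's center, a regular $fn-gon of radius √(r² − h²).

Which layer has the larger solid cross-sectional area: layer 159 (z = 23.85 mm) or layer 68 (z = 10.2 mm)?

layer 68 (z = 10.2 mm)

Layer 159 (z = 23.85): the sphere does not reach this height (|z−center|=18.850 > r=5); the cone at (7, 8.5) does not reach this height (z outside [5, 23.5]); the sphere at (4.5, 12) is not intersected at this z (|z−center|=16.850 > r=6.5); the cube at (2.5, 11) is present — its section is the full 8×16.5 rectangle (area 132.00 mm²); Taking the union: only the 8×16.5 cube at (2.5, 11) is present, so the union is just that shape — area = 132.00 mm². So its area = 132.00 mm². Layer 68 (z = 10.2): the sphere is not intersected at this z (|z−center|=5.200 > r=5); the cone at (7, 8.5): at t=0.281 of its height the radius interpolates to r₁+(r₂−r₁)t = 7.859, giving a regular 24-gon of that circumradius (area = (24/2)·7.859²·sin(360°/24) = 191.85 mm²); the r=6.5 sphere at (4.5, 12) slices to a regular 24-gon of circumradius 5.658 (√(r²−h²) with h=3.2 from center) (area = (24/2)·5.658²·sin(360°/24) = 99.42 mm²); the 8×16.5 cube at (2.5, 11) contributes its full rectangle (area 132.00 mm²); Taking the union: the regions partially overlap — summed areas 423.27 mm² minus the doubly-counted overlap 128.03 mm² gives 295.24 mm² — area = 295.24 mm². So its area = 295.24 mm². Layer 68 is larger (295.24 vs 132.00 mm²).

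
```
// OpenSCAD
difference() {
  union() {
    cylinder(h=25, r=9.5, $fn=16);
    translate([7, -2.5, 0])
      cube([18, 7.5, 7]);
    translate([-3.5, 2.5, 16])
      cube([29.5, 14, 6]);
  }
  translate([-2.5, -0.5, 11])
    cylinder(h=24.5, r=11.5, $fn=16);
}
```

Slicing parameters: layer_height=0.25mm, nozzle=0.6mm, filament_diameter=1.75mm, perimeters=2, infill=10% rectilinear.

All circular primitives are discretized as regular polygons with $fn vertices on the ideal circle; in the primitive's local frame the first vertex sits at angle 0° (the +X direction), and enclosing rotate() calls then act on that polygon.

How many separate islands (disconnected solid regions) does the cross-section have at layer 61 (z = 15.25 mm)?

At z = 15.25 mm: the r=9.5 cylinder contributes a regular 16-gon of circumradius 9.5; the cube at (7, -2.5) is absent (z outside [0, 7]); the cube at (-3.5, 2.5) is absent (z outside [16, 22]); Taking the union: only the r=9.5 cylinder is present, so the union is just that shape — 1 connected region; the r=11.5 cylinder at (-2.5, -0.5) gives a regular 16-gon of circumradius 11.5 (constant along its height); Subtracting the remaining from the first: starting from that combined region, the r=11.5 cylinder at (-2.5, -0.5) partially overlaps it — only the 270.82 mm² overlap (of its 404.88 mm²) is removed, clipping the outline — 1 connected region. Overall, the cross-section is a single solid region. Island count = 1.

1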